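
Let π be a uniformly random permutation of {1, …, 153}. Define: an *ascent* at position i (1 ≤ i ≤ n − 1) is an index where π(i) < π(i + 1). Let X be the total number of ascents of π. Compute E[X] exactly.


Write X = Σ X_I over i = 1, …, 152, with X_I the indicator of one ascent.
There are 152 indicators.
For each fixed i, the pair (π(i), π(i+1)) is a uniformly random ordered pair of distinct values from {1, …, 153}; by symmetry P[π(i) < π(i+1)] = 1/2.
By linearity: E[X] = 152 · (1/2) = (153 − 1) · (1/2) = 76 ≈ 76.000.

E[X] = 76 = 76.000.


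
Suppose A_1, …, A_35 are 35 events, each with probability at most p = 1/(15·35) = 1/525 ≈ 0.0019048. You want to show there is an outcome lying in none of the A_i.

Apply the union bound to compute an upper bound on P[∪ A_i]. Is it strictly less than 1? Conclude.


Union bound: P[∪_{i=1}^{35} A_i] ≤ Σ_i P[A_i] ≤ 35·p = 35·(1/525) = 1/15.
Numerically: 1/15 ≈ 0.0666667.
Is 1/15 < 1? YES.
Since P[∪ A_i] ≤ 1/15 < 1, the complement has P[∩ A_i^c] ≥ 1 − 1/15 = 14/15 > 0, so some outcome avoids every A_i.

35·p = 1/15 ≈ 0.0666667; existence CERTIFIED by the union bound.


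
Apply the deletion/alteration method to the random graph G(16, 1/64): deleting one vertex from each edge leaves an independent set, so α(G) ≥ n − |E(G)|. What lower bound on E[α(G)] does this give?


E[|E(G)|] = C(16, 2)·p = 120 · (1/64) = 15/8.
E[α(G)] ≥ n − E[|E(G)|] = 16 − 15/8 = 113/8.
Numerically: ≈ 14.12500.
(This is only a lower bound; the true E[α(G)] may be larger.)

E[α(G)] ≥ 113/8 ≈ 14.12500.


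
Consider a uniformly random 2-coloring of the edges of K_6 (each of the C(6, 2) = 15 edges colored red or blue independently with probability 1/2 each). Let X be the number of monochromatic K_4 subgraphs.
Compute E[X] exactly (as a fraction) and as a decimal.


Let X = Σ_S X_S over the C(6, 4) = 15 subsets S of size 4, where X_S = 1 if the K_4 on S is monochromatic.
For a fixed S, the K_4 on S has C(4, 2) = 6 edges. P[all 6 edges red] = (1/2)^6, and likewise for blue, so P[monochromatic] = 2·(1/2)^6 = 2^{1 − 6} = 1/32.
By linearity: E[X] = C(6, 4) · 2^{1 − 6} = 15 · 1/32 = 15/32.
Numerically: E[X] ≈ 0.469.

E[X] = C(6,4)·2^(1−C(4,2)) = 15/32 ≈ 0.469.


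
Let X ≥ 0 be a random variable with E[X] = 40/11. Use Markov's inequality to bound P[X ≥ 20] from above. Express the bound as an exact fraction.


μ = E[X] = 40/11, a = 20.
Markov: P[X ≥ 20] ≤ μ/a = (40/11)/20 = 2/11.
Numerically: ≈ 0.18182.
(Since a = 20 > μ = 3.63636, the bound 2/11 is < 1 and informative.)

P[X ≥ 20] ≤ 2/11 ≈ 0.18182.


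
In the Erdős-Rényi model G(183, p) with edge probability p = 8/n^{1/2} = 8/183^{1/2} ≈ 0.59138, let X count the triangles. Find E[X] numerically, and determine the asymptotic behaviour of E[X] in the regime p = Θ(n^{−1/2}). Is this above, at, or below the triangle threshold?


Number of potential triangles: C(183, 3) = 1004731.
Each occurs with probability p³ ≈ (0.59138)³ ≈ 2.0682038e-01.
By linearity: E[X] = C(183, 3)·p³ ≈ 1004731 · 2.0682038e-01 ≈ 207798.84465.
Since α = 1/2 < 1, p = c/n^{1/2} ≫ 1/n is above the triangle threshold p ~ 1/n. Asymptotically E[X] ~ (c³/6)·n^{3(1−α)} = (8³/6)·n^{1.5} → ∞; triangles are abundant w.h.p.

E[X] ≈ 207798.84465; in regime p = Θ(1/n^{1/2}) E[X] diverges (above the triangle threshold p ~ 1/n).


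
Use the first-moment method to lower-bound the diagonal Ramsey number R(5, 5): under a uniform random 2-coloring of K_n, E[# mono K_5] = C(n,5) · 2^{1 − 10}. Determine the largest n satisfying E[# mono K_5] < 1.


We need C(n, 5) · 2^{1 − 10} < 1, i.e. C(n, 5) < 2^{10 − 1} = 512.
Check values of n near the boundary:
  n = 7: C(7, 5) = 21; 21 < 512? YES
  n = 8: C(8, 5) = 56; 56 < 512? YES
  n = 9: C(9, 5) = 126; 126 < 512? YES
  n = 10: C(10, 5) = 252; 252 < 512? YES
  n = 11: C(11, 5) = 462; 462 < 512? YES
  n = 12: C(12, 5) = 792; 792 < 512? NO
  n = 13: C(13, 5) = 1287; 1287 < 512? NO
The largest n with C(n, 5) < 512 is n = 11 (where E[X] = 231/256 ≈ 0.902344). Hence R(5, 5) > 11, i.e. R(5, 5) ≥ 12.

Largest n = 11; hence R(5, 5) > 11.


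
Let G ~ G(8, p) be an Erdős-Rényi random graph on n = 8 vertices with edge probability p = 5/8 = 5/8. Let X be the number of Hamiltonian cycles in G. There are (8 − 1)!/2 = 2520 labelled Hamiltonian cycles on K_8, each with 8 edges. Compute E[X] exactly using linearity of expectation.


K_8 has (8 − 1)!/2 = 2520 labelled Hamiltonian cycles.
For each such Hamiltonian cycle H, let X_H = 1 if all 8 edges of H are present in G. Then P[X_H = 1] = p^{8} = (5/8)^{8} = 390625/16777216.
By linearity of expectation: E[X] = Σ_H E[X_H] = 2520 · p^{8} = 2520 · 390625/16777216 = 123046875/2097152.
Numerically: E[X] ≈ 58.673.

E[X] = 2520 · (5/8)^{8} = 123046875/2097152 ≈ 58.673.


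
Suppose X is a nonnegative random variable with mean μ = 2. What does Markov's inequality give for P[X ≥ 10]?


μ = E[X] = 2, a = 10.
Markov: P[X ≥ 10] ≤ μ/a = (2)/10 = 1/5.
Numerically: ≈ 0.200000.
(Since a = 10 > μ = 2.000000, the bound 1/5 is < 1 and informative.)

P[X ≥ 10] ≤ 1/5 ≈ 0.200000.


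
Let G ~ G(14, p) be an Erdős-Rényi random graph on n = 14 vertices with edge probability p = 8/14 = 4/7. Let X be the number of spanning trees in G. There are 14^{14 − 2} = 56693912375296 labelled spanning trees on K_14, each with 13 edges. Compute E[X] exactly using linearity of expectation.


K_14 has 14^{14 − 2} = 56693912375296 labelled spanning trees.
For each such spanning tree H, let X_H = 1 if all 13 edges of H are present in G. Then P[X_H = 1] = p^{13} = (4/7)^{13} = 67108864/96889010407.
By linearity of expectation: E[X] = Σ_H E[X_H] = 56693912375296 · p^{13} = 56693912375296 · 67108864/96889010407 = 274877906944/7.
Numerically: E[X] ≈ 3.927e+10.

E[X] = 56693912375296 · (4/7)^{13} = 274877906944/7 ≈ 3.927e+10.


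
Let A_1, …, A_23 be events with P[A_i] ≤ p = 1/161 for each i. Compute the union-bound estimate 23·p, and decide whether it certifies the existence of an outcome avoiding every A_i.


Union bound: P[∪_{i=1}^{23} A_i] ≤ Σ_i P[A_i] ≤ 23·p = 23·(1/161) = 1/7.
Numerically: 1/7 ≈ 0.143.
Is 1/7 < 1? YES.
Since P[∪ A_i] ≤ 1/7 < 1, the complement has P[∩ A_i^c] ≥ 1 − 1/7 = 6/7 > 0, so some outcome avoids every A_i.

23·p = 1/7 ≈ 0.143; existence CERTIFIED by the union bound.


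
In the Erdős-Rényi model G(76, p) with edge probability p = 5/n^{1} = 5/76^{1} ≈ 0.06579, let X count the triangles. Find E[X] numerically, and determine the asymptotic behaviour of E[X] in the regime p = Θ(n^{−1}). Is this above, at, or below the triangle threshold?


Number of potential triangles: C(76, 3) = 70300.
Each occurs with probability p³ ≈ (0.06579)³ ≈ 2.847536e-04.
By linearity: E[X] = C(76, 3)·p³ ≈ 70300 · 2.847536e-04 ≈ 20.0182.
Here α = 1, so p = 5/n is exactly at the triangle threshold p ~ 1/n. Asymptotically E[X] → c³/6 = 5³/6 = 125/6 ≈ 20.8333, a bounded constant. In this regime the triangle count is asymptotically Poisson(c³/6).

E[X] ≈ 20.0182; in regime p = Θ(1/n^{1}) E[X] stays bounded (at the triangle threshold p ~ 1/n).


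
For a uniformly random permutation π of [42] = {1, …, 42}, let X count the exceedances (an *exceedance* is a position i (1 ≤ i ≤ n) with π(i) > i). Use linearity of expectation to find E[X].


Write X = Σ_{i=1}^{42} X_i, where X_i = 1_{π(i) > i}.
For each fixed i, π(i) is uniform over {1, …, 42} (marginal of a uniform permutation), so P[π(i) > i] = (n − i)/n. Summing: Σ_{i=1}^{42} (n − i)/n = (0 + 1 + … + 41)/42 = 42(42 − 1)/(2·42) = (42 − 1)/2.
Hence E[X] = Σ_{i=1}^{42} (42 − i)/42 = 41/2 ≈ 20.5000.

E[X] = 41/2 = 20.5000.


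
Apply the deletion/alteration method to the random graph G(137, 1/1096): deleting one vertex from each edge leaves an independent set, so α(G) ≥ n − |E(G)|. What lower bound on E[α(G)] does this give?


E[|E(G)|] = C(137, 2)·p = 9316 · (1/1096) = 17/2.
E[α(G)] ≥ n − E[|E(G)|] = 137 − 17/2 = 257/2.
Numerically: ≈ 128.5000.
(This is only a lower bound; the true E[α(G)] may be larger.)

E[α(G)] ≥ 257/2 ≈ 128.5000.


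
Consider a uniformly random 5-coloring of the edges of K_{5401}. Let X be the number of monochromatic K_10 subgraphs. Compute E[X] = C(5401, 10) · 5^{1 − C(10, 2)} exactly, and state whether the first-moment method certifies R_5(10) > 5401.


E[X] = C(5401, 10) · 5^{1 − 45} = 5772423232412011351582235732760 · 5^{−44} = 5772423232412011351582235732760/5684341886080801486968994140625.
As a reduced fraction: E[X] = 1154484646482402270316447146552/1136868377216160297393798828125 ≈ 1.0154954.
Is E[X] < 1? NO.
Since E[X] ≥ 1, the first-moment bound is inconclusive at n = 5401; it does NOT by itself certify R_5(10) > 5401.

E[X] = 1154484646482402270316447146552/1136868377216160297393798828125 ≈ 1.0154954; E[X] ≥ 1; first-moment method inconclusive here.


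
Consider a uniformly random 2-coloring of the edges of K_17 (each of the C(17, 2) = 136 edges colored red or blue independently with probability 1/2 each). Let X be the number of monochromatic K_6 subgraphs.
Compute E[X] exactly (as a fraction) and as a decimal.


Let X = Σ_S X_S over the C(17, 6) = 12376 subsets S of size 6, where X_S = 1 if the K_6 on S is monochromatic.
For a fixed S, the K_6 on S has C(6, 2) = 15 edges. P[all 15 edges red] = (1/2)^15, and likewise for blue, so P[monochromatic] = 2·(1/2)^15 = 2^{1 − 15} = 1/16384.
Summing: E[X] = C(17, 6) · 2^{1 − 15} = 12376 · 1/16384 = 1547/2048.
Numerically: E[X] ≈ 0.755371.

E[X] = C(17,6)·2^(1−C(6,2)) = 1547/2048 ≈ 0.755371.


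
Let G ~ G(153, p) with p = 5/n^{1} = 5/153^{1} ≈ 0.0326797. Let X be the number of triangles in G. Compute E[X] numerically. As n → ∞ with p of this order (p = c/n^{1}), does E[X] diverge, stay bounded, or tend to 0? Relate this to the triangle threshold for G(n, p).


Number of potential triangles: C(153, 3) = 585276.
Each occurs with probability p³ ≈ (0.0326797)³ ≈ 3.49008272e-05.
By linearity: E[X] = C(153, 3)·p³ ≈ 585276 · 3.49008272e-05 ≈ 20.426617.
Here α = 1, so p = 5/n is exactly at the triangle threshold p ~ 1/n. Asymptotically E[X] → c³/6 = 5³/6 = 125/6 ≈ 20.833333, a bounded constant. In this regime the triangle count is asymptotically Poisson(c³/6).

E[X] ≈ 20.426617; in regime p = Θ(1/n^{1}) E[X] stays bounded (at the triangle threshold p ~ 1/n).


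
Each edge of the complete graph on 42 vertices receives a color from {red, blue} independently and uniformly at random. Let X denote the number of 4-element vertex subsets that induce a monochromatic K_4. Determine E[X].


Let X = Σ_S X_S over the C(42, 4) = 111930 subsets S of size 4, where X_S = 1 if the K_4 on S is monochromatic.
For a fixed S, the K_4 on S has C(4, 2) = 6 edges. P[all 6 edges red] = (1/2)^6, and likewise for blue, so P[monochromatic] = 2·(1/2)^6 = 2^{1 − 6} = 1/32.
By linearity: E[X] = C(42, 4) · 2^{1 − 6} = 111930 · 1/32 = 55965/16.
Numerically: E[X] ≈ 3497.812.

E[X] = C(42,4)·2^(1−C(4,2)) = 55965/16 ≈ 3497.812.


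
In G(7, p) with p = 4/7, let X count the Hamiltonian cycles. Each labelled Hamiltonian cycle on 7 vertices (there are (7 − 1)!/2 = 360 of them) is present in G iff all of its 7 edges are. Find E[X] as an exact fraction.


K_7 has (7 − 1)!/2 = 360 labelled Hamiltonian cycles.
For each such Hamiltonian cycle H, let X_H = 1 if all 7 edges of H are present in G. Then P[X_H = 1] = p^{7} = (4/7)^{7} = 16384/823543.
By linearity of expectation: E[X] = Σ_H E[X_H] = 360 · p^{7} = 360 · 16384/823543 = 5898240/823543.
Numerically: E[X] ≈ 7.16203.

E[X] = 360 · (4/7)^{7} = 5898240/823543 ≈ 7.16203.


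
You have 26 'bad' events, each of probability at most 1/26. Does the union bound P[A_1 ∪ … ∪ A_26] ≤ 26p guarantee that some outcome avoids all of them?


Union bound: P[∪_{i=1}^{26} A_i] ≤ Σ_i P[A_i] ≤ 26·p = 26·(1/26) = 1.
Numerically: 1 ≈ 1.00000.
Is 1 < 1? NO.
Since the bound 1 is ≥ 1, the union bound is uninformative here; it does NOT by itself certify existence.

26·p = 1 ≈ 1.00000; existence NOT certified by the union bound.


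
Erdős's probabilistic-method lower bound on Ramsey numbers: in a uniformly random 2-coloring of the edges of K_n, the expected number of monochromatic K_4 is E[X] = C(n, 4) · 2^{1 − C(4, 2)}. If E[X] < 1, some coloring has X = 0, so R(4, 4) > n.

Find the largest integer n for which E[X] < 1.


We need C(n, 4) · 2^{1 − 6} < 1, i.e. C(n, 4) < 2^{6 − 1} = 32.
Check values of n near the boundary:
  n = 4: C(4, 4) = 1; 1 < 32? YES
  n = 5: C(5, 4) = 5; 5 < 32? YES
  n = 6: C(6, 4) = 15; 15 < 32? YES
  n = 7: C(7, 4) = 35; 35 < 32? NO
  n = 8: C(8, 4) = 70; 70 < 32? NO
The largest n with C(n, 4) < 32 is n = 6 (where E[X] = 15/32 ≈ 0.469). Hence R(4, 4) > 6, i.e. R(4, 4) ≥ 7.

Largest n = 6; hence R(4, 4) > 6.


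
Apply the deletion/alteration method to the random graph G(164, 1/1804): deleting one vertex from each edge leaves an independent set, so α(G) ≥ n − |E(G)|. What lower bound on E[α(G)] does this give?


E[|E(G)|] = C(164, 2)·p = 13366 · (1/1804) = 163/22.
E[α(G)] ≥ n − E[|E(G)|] = 164 − 163/22 = 3445/22.
Numerically: ≈ 156.5909.
(This is only a lower bound; the true E[α(G)] may be larger.)

E[α(G)] ≥ 3445/22 ≈ 156.5909.


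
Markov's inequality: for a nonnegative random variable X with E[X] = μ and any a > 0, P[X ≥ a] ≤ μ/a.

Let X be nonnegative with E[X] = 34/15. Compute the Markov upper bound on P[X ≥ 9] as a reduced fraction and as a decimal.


μ = E[X] = 34/15, a = 9.
Markov: P[X ≥ 9] ≤ μ/a = (34/15)/9 = 34/135.
Numerically: ≈ 0.2519.
(Since a = 9 > μ = 2.2667, the bound 34/135 is < 1 and informative.)

P[X ≥ 9] ≤ 34/135 ≈ 0.2519.


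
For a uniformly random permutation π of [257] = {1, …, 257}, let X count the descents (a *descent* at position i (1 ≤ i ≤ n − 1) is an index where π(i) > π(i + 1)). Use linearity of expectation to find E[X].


Write X = Σ X_I over i = 1, …, 256, with X_I the indicator of one descent.
There are 256 indicators.
For each fixed i, the pair (π(i), π(i+1)) is a uniformly random ordered pair of distinct values from {1, …, 257}; by symmetry P[π(i) > π(i+1)] = 1/2.
By linearity: E[X] = 256 · (1/2) = (257 − 1) · (1/2) = 128 ≈ 128.0000.

E[X] = 128 = 128.0000.


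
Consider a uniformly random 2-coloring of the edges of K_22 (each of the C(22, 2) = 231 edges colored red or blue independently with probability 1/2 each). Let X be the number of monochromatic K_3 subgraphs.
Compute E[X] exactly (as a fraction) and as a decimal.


Let X = Σ_S X_S over the C(22, 3) = 1540 subsets S of size 3, where X_S = 1 if the K_3 on S is monochromatic.
For a fixed S, the K_3 on S has C(3, 2) = 3 edges. P[all 3 edges red] = (1/2)^3, and likewise for blue, so P[monochromatic] = 2·(1/2)^3 = 2^{1 − 3} = 1/4.
Summing: E[X] = C(22, 3) · 2^{1 − 3} = 1540 · 1/4 = 385.
Numerically: E[X] ≈ 385.0000.

E[X] = C(22,3)·2^(1−C(3,2)) = 385 ≈ 385.0000.


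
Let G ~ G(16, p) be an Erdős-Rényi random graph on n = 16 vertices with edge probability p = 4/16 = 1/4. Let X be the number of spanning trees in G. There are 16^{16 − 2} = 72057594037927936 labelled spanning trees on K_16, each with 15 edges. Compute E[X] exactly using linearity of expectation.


K_16 has 16^{16 − 2} = 72057594037927936 labelled spanning trees.
For each such spanning tree H, let X_H = 1 if all 15 edges of H are present in G. Then P[X_H = 1] = p^{15} = (1/4)^{15} = 1/1073741824.
By linearity of expectation: E[X] = Σ_H E[X_H] = 72057594037927936 · p^{15} = 72057594037927936 · 1/1073741824 = 67108864.
Numerically: E[X] ≈ 6.71e+07.

E[X] = 72057594037927936 · (1/4)^{15} = 67108864 ≈ 6.71e+07.


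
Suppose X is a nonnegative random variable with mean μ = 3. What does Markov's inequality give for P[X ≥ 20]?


μ = E[X] = 3, a = 20.
Markov: P[X ≥ 20] ≤ μ/a = (3)/20 = 3/20.
Numerically: ≈ 0.1500.
(Since a = 20 > μ = 3.0000, the bound 3/20 is < 1 and informative.)

P[X ≥ 20] ≤ 3/20 ≈ 0.1500.


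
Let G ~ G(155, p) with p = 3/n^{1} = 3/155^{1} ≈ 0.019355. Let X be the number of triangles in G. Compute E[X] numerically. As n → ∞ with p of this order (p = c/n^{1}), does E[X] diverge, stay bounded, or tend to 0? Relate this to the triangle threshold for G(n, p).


Number of potential triangles: C(155, 3) = 608685.
Each occurs with probability p³ ≈ (0.019355)³ ≈ 7.2505119e-06.
By linearity: E[X] = C(155, 3)·p³ ≈ 608685 · 7.2505119e-06 ≈ 4.41328.
Here α = 1, so p = 3/n is exactly at the triangle threshold p ~ 1/n. Asymptotically E[X] → c³/6 = 3³/6 = 9/2 ≈ 4.50000, a bounded constant. In this regime the triangle count is asymptotically Poisson(c³/6).

E[X] ≈ 4.41328; in regime p = Θ(1/n^{1}) E[X] stays bounded (at the triangle threshold p ~ 1/n).


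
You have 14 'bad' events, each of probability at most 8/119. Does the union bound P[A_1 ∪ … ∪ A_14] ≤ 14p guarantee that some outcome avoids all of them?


Union bound: P[∪_{i=1}^{14} A_i] ≤ Σ_i P[A_i] ≤ 14·p = 14·(8/119) = 16/17.
Numerically: 16/17 ≈ 0.9411765.
Is 16/17 < 1? YES.
Since P[∪ A_i] ≤ 16/17 < 1, the complement has P[∩ A_i^c] ≥ 1 − 16/17 = 1/17 > 0, so some outcome avoids every A_i.

14·p = 16/17 ≈ 0.9411765; existence CERTIFIED by the union bound.


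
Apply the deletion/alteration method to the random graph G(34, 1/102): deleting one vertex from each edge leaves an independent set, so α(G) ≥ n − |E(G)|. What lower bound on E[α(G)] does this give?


E[|E(G)|] = C(34, 2)·p = 561 · (1/102) = 11/2.
E[α(G)] ≥ n − E[|E(G)|] = 34 − 11/2 = 57/2.
Numerically: ≈ 28.50000.
(This is only a lower bound; the true E[α(G)] may be larger.)

E[α(G)] ≥ 57/2 ≈ 28.50000.


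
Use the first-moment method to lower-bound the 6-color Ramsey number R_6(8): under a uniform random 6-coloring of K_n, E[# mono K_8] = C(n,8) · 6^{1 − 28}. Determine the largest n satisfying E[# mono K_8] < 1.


We need C(n, 8) · 6^{1 − 28} < 1, i.e. C(n, 8) < 6^{28 − 1} = 1023490369077469249536.
Check values of n near the boundary:
  n = 1594: C(1594, 8) = 1015652773590544255167; 1015652773590544255167 < 1023490369077469249536? YES
  n = 1595: C(1595, 8) = 1020772636343363633895; 1020772636343363633895 < 1023490369077469249536? YES
  n = 1596: C(1596, 8) = 1025915067760710553965; 1025915067760710553965 < 1023490369077469249536? NO
The largest n with C(n, 8) < 1023490369077469249536 is n = 1595 (where E[X] = 113419181815929292655/113721152119718805504 ≈ 0.99734). Hence R_6(8) > 1595, i.e. R_6(8) ≥ 1596.

Largest n = 1595; hence R_6(8) > 1595.


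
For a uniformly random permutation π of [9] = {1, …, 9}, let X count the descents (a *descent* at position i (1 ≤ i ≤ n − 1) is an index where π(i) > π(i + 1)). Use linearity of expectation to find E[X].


Write X = Σ X_I over i = 1, …, 8, with X_I the indicator of one descent.
There are 8 indicators.
For each fixed i, the pair (π(i), π(i+1)) is a uniformly random ordered pair of distinct values from {1, …, 9}; by symmetry P[π(i) > π(i+1)] = 1/2.
By linearity: E[X] = 8 · (1/2) = (9 − 1) · (1/2) = 4 ≈ 4.0000.

E[X] = 4 = 4.0000.


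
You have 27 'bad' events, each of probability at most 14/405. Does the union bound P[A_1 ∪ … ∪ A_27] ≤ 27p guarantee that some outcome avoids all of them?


Union bound: P[∪_{i=1}^{27} A_i] ≤ Σ_i P[A_i] ≤ 27·p = 27·(14/405) = 14/15.
Numerically: 14/15 ≈ 0.933.
Is 14/15 < 1? YES.
Since P[∪ A_i] ≤ 14/15 < 1, the complement has P[∩ A_i^c] ≥ 1 − 14/15 = 1/15 > 0, so some outcome avoids every A_i.

27·p = 14/15 ≈ 0.933; existence CERTIFIED by the union bound.


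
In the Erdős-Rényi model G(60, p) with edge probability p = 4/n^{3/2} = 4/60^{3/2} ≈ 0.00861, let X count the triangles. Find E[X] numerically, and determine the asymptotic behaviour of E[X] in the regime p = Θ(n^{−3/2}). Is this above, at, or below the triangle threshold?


Number of potential triangles: C(60, 3) = 34220.
Each occurs with probability p³ ≈ (0.00861)³ ≈ 6.37528e-07.
By linearity: E[X] = C(60, 3)·p³ ≈ 34220 · 6.37528e-07 ≈ 0.022.
Since α = 3/2 > 1, p = c/n^{3/2} = o(1/n) is below the triangle threshold p ~ 1/n. Asymptotically E[X] ~ (c³/6)·n^{3(1−α)} = (4³/6)·n^{-1.5} → 0, so by Markov's inequality G has no triangles w.h.p.

E[X] ≈ 0.022; in regime p = Θ(1/n^{3/2}) E[X] tends to 0 (below the triangle threshold p ~ 1/n).


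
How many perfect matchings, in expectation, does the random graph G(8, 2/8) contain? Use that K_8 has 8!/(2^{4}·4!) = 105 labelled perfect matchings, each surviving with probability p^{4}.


K_8 has 8!/(2^{4}·4!) = 105 labelled perfect matchings.
For each such perfect matching H, let X_H = 1 if all 4 edges of H are present in G. Then P[X_H = 1] = p^{4} = (1/4)^{4} = 1/256.
By linearity of expectation: E[X] = Σ_H E[X_H] = 105 · p^{4} = 105 · 1/256 = 105/256.
Numerically: E[X] ≈ 0.4102.

E[X] = 105 · (1/4)^{4} = 105/256 ≈ 0.4102.


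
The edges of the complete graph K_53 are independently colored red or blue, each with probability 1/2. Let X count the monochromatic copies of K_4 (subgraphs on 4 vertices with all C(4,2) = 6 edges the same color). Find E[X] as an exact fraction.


Let X = Σ_S X_S over the C(53, 4) = 292825 subsets S of size 4, where X_S = 1 if the K_4 on S is monochromatic.
For a fixed S, the K_4 on S has C(4, 2) = 6 edges. P[all 6 edges red] = (1/2)^6, and likewise for blue, so P[monochromatic] = 2·(1/2)^6 = 2^{1 − 6} = 1/32.
By linearity of expectation: E[X] = C(53, 4) · 2^{1 − 6} = 292825 · 1/32 = 292825/32.
Numerically: E[X] ≈ 9150.7812.

E[X] = C(53,4)·2^(1−C(4,2)) = 292825/32 ≈ 9150.7812.


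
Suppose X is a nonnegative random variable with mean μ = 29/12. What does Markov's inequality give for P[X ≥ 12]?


μ = E[X] = 29/12, a = 12.
Markov: P[X ≥ 12] ≤ μ/a = (29/12)/12 = 29/144.
Numerically: ≈ 0.201389.
(Since a = 12 > μ = 2.416667, the bound 29/144 is < 1 and informative.)

P[X ≥ 12] ≤ 29/144 ≈ 0.201389.


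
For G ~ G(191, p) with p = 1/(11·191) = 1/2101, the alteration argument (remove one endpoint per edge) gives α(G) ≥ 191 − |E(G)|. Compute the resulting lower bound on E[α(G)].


E[|E(G)|] = C(191, 2)·p = 18145 · (1/2101) = 95/11.
E[α(G)] ≥ n − E[|E(G)|] = 191 − 95/11 = 2006/11.
Numerically: ≈ 182.36364.
(This is only a lower bound; the true E[α(G)] may be larger.)

E[α(G)] ≥ 2006/11 ≈ 182.36364.


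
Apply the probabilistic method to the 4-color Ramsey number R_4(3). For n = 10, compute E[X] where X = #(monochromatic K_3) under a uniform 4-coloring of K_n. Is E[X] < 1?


E[X] = C(10, 3) · 4^{1 − 3} = 120 · 4^{−2} = 120/16.
As a reduced fraction: E[X] = 15/2 ≈ 7.50000.
Is E[X] < 1? NO.
Since E[X] ≥ 1, the first-moment bound is inconclusive at n = 10; it does NOT by itself certify R_4(3) > 10.

E[X] = 15/2 ≈ 7.50000; E[X] ≥ 1; first-moment method inconclusive here.


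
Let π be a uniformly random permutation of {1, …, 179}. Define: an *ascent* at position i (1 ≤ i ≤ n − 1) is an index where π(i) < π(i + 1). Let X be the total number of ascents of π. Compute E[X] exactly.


Write X = Σ X_I over i = 1, …, 178, with X_I the indicator of one ascent.
There are 178 indicators.
For each fixed i, the pair (π(i), π(i+1)) is a uniformly random ordered pair of distinct values from {1, …, 179}; by symmetry P[π(i) < π(i+1)] = 1/2.
By linearity: E[X] = 178 · (1/2) = (179 − 1) · (1/2) = 89 ≈ 89.000.

E[X] = 89 = 89.000.


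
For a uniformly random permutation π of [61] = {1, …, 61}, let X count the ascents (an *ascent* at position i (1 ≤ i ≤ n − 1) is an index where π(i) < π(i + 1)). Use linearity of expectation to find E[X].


Write X = Σ X_I over i = 1, …, 60, with X_I the indicator of one ascent.
There are 60 indicators.
For each fixed i, the pair (π(i), π(i+1)) is a uniformly random ordered pair of distinct values from {1, …, 61}; by symmetry P[π(i) < π(i+1)] = 1/2.
By linearity: E[X] = 60 · (1/2) = (61 − 1) · (1/2) = 30 ≈ 30.000000.

E[X] = 30 = 30.000000.


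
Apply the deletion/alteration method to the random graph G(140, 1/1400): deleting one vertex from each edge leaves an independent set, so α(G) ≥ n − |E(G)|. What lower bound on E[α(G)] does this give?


E[|E(G)|] = C(140, 2)·p = 9730 · (1/1400) = 139/20.
E[α(G)] ≥ n − E[|E(G)|] = 140 − 139/20 = 2661/20.
Numerically: ≈ 133.050000.
(This is only a lower bound; the true E[α(G)] may be larger.)

E[α(G)] ≥ 2661/20 ≈ 133.050000.


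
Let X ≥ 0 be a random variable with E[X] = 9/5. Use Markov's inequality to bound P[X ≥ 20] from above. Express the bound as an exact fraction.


μ = E[X] = 9/5, a = 20.
Markov: P[X ≥ 20] ≤ μ/a = (9/5)/20 = 9/100.
Numerically: ≈ 0.09000.
(Since a = 20 > μ = 1.80000, the bound 9/100 is < 1 and informative.)

P[X ≥ 20] ≤ 9/100 ≈ 0.09000.


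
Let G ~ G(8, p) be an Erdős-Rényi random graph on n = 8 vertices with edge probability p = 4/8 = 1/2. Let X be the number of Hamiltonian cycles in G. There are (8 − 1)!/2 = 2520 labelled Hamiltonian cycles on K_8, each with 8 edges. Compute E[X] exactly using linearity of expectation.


K_8 has (8 − 1)!/2 = 2520 labelled Hamiltonian cycles.
For each such Hamiltonian cycle H, let X_H = 1 if all 8 edges of H are present in G. Then P[X_H = 1] = p^{8} = (1/2)^{8} = 1/256.
Summing the indicators: E[X] = Σ_H E[X_H] = 2520 · p^{8} = 2520 · 1/256 = 315/32.
Numerically: E[X] ≈ 9.8438.

E[X] = 2520 · (1/2)^{8} = 315/32 ≈ 9.8438.


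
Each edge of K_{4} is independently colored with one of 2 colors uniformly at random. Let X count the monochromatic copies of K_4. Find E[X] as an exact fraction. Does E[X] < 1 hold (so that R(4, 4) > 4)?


E[X] = C(4, 4) · 2^{1 − 6} = 1 · 2^{−5} = 1/32.
As a reduced fraction: E[X] = 1/32 ≈ 0.0312.
Is E[X] < 1? YES.
Since E[X] < 1, there exists a 2-coloring of K_{4} with no monochromatic K_4; hence R(4, 4) > 4.

E[X] = 1/32 ≈ 0.0312; E[X] < 1, so R(4, 4) > 4.


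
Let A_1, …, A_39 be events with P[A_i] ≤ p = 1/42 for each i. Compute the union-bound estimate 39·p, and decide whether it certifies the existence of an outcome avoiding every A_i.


Union bound: P[∪_{i=1}^{39} A_i] ≤ Σ_i P[A_i] ≤ 39·p = 39·(1/42) = 13/14.
Numerically: 13/14 ≈ 0.9286.
Is 13/14 < 1? YES.
Since P[∪ A_i] ≤ 13/14 < 1, the complement has P[∩ A_i^c] ≥ 1 − 13/14 = 1/14 > 0, so some outcome avoids every A_i.

39·p = 13/14 ≈ 0.9286; existence CERTIFIED by the union bound.


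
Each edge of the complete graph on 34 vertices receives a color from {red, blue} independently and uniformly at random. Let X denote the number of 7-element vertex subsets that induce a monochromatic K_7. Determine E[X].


Let X = Σ_S X_S over the C(34, 7) = 5379616 subsets S of size 7, where X_S = 1 if the K_7 on S is monochromatic.
For a fixed S, the K_7 on S has C(7, 2) = 21 edges. P[all 21 edges red] = (1/2)^21, and likewise for blue, so P[monochromatic] = 2·(1/2)^21 = 2^{1 − 21} = 1/1048576.
Summing: E[X] = C(34, 7) · 2^{1 − 21} = 5379616 · 1/1048576 = 168113/32768.
Numerically: E[X] ≈ 5.130402.

E[X] = C(34,7)·2^(1−C(7,2)) = 168113/32768 ≈ 5.130402.


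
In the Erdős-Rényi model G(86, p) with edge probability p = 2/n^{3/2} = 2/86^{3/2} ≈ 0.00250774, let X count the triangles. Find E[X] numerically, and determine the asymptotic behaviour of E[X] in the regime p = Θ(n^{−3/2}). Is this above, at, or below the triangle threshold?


Number of potential triangles: C(86, 3) = 102340.
Each occurs with probability p³ ≈ (0.00250774)³ ≈ 1.57705542e-08.
By linearity: E[X] = C(86, 3)·p³ ≈ 102340 · 1.57705542e-08 ≈ 0.001614.
Since α = 3/2 > 1, p = c/n^{3/2} = o(1/n) is below the triangle threshold p ~ 1/n. Asymptotically E[X] ~ (c³/6)·n^{3(1−α)} = (2³/6)·n^{-1.5} → 0, so by Markov's inequality G has no triangles w.h.p.

E[X] ≈ 0.001614; in regime p = Θ(1/n^{3/2}) E[X] tends to 0 (below the triangle threshold p ~ 1/n).


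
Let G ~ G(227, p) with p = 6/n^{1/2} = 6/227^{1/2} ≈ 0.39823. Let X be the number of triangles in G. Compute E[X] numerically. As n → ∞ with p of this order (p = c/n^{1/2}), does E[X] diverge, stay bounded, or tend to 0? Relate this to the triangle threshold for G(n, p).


Number of potential triangles: C(227, 3) = 1923825.
Each occurs with probability p³ ≈ (0.39823)³ ≈ 6.3156051e-02.
By linearity: E[X] = C(227, 3)·p³ ≈ 1923825 · 6.3156051e-02 ≈ 121501.18942.
Since α = 1/2 < 1, p = c/n^{1/2} ≫ 1/n is above the triangle threshold p ~ 1/n. Asymptotically E[X] ~ (c³/6)·n^{3(1−α)} = (6³/6)·n^{1.5} → ∞; triangles are abundant w.h.p.

E[X] ≈ 121501.18942; in regime p = Θ(1/n^{1/2}) E[X] diverges (above the triangle threshold p ~ 1/n).


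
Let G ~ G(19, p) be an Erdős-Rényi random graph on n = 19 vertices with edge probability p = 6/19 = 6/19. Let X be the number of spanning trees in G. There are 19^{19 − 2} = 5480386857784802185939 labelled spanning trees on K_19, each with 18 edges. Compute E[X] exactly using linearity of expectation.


K_19 has 19^{19 − 2} = 5480386857784802185939 labelled spanning trees.
For each such spanning tree H, let X_H = 1 if all 18 edges of H are present in G. Then P[X_H = 1] = p^{18} = (6/19)^{18} = 101559956668416/104127350297911241532841.
By linearity of expectation: E[X] = Σ_H E[X_H] = 5480386857784802185939 · p^{18} = 5480386857784802185939 · 101559956668416/104127350297911241532841 = 101559956668416/19.
Numerically: E[X] ≈ 5.34526e+12.

E[X] = 5480386857784802185939 · (6/19)^{18} = 101559956668416/19 ≈ 5.34526e+12.


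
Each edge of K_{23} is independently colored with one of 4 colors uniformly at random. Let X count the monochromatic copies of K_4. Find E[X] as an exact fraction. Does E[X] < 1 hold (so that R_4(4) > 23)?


E[X] = C(23, 4) · 4^{1 − 6} = 8855 · 4^{−5} = 8855/1024.
As a reduced fraction: E[X] = 8855/1024 ≈ 8.647.
Is E[X] < 1? NO.
Since E[X] ≥ 1, the first-moment bound is inconclusive at n = 23; it does NOT by itself certify R_4(4) > 23.

E[X] = 8855/1024 ≈ 8.647; E[X] ≥ 1; first-moment method inconclusive here.


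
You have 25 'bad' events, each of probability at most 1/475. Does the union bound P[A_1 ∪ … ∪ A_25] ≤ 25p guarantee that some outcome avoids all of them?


Union bound: P[∪_{i=1}^{25} A_i] ≤ Σ_i P[A_i] ≤ 25·p = 25·(1/475) = 1/19.
Numerically: 1/19 ≈ 0.053.
Is 1/19 < 1? YES.
Since P[∪ A_i] ≤ 1/19 < 1, the complement has P[∩ A_i^c] ≥ 1 − 1/19 = 18/19 > 0, so some outcome avoids every A_i.

25·p = 1/19 ≈ 0.053; existence CERTIFIED by the union bound.


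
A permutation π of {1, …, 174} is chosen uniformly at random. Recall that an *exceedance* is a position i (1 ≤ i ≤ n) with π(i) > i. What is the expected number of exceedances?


Write X = Σ_{i=1}^{174} X_i, where X_i = 1_{π(i) > i}.
For each fixed i, π(i) is uniform over {1, …, 174} (marginal of a uniform permutation), so P[π(i) > i] = (n − i)/n. Summing: Σ_{i=1}^{174} (n − i)/n = (0 + 1 + … + 173)/174 = 174(174 − 1)/(2·174) = (174 − 1)/2.
Hence E[X] = Σ_{i=1}^{174} (174 − i)/174 = 173/2 ≈ 86.5000.

E[X] = 173/2 = 86.5000.


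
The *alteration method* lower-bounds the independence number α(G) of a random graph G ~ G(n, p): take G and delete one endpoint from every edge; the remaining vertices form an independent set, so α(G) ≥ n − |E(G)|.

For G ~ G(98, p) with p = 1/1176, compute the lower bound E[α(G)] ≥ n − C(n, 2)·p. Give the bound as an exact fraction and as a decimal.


E[|E(G)|] = C(98, 2)·p = 4753 · (1/1176) = 97/24.
E[α(G)] ≥ n − E[|E(G)|] = 98 − 97/24 = 2255/24.
Numerically: ≈ 93.9583.
(This is only a lower bound; the true E[α(G)] may be larger.)

E[α(G)] ≥ 2255/24 ≈ 93.9583.


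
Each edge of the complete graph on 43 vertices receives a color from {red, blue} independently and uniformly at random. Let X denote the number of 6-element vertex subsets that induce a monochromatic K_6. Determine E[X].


Let X = Σ_S X_S over the C(43, 6) = 6096454 subsets S of size 6, where X_S = 1 if the K_6 on S is monochromatic.
For a fixed S, the K_6 on S has C(6, 2) = 15 edges. P[all 15 edges red] = (1/2)^15, and likewise for blue, so P[monochromatic] = 2·(1/2)^15 = 2^{1 − 15} = 1/16384.
Summing: E[X] = C(43, 6) · 2^{1 − 15} = 6096454 · 1/16384 = 3048227/8192.
Numerically: E[X] ≈ 372.09802.

E[X] = C(43,6)·2^(1−C(6,2)) = 3048227/8192 ≈ 372.09802.


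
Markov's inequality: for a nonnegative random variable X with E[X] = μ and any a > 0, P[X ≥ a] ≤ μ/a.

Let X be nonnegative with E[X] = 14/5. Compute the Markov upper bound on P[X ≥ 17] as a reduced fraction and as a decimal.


μ = E[X] = 14/5, a = 17.
Markov: P[X ≥ 17] ≤ μ/a = (14/5)/17 = 14/85.
Numerically: ≈ 0.1647.
(Since a = 17 > μ = 2.8000, the bound 14/85 is < 1 and informative.)

P[X ≥ 17] ≤ 14/85 ≈ 0.1647.


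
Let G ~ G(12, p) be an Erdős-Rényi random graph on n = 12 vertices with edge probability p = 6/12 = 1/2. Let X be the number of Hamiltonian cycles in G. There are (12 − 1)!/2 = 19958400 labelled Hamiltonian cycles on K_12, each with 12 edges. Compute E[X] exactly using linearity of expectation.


K_12 has (12 − 1)!/2 = 19958400 labelled Hamiltonian cycles.
For each such Hamiltonian cycle H, let X_H = 1 if all 12 edges of H are present in G. Then P[X_H = 1] = p^{12} = (1/2)^{12} = 1/4096.
By linearity: E[X] = Σ_H E[X_H] = 19958400 · p^{12} = 19958400 · 1/4096 = 155925/32.
Numerically: E[X] ≈ 4872.7.

E[X] = 19958400 · (1/2)^{12} = 155925/32 ≈ 4872.7.


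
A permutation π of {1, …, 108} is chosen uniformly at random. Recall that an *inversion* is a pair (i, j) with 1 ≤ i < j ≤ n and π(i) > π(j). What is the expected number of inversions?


Write X = Σ X_I over the C(108, 2) = 5778 pairs i < j, with X_I the indicator of one inversion.
There are 5778 indicators.
For each fixed pair i < j, the values π(i) and π(j) are two distinct elements of {1, …, 108} in uniformly random order; by symmetry P[π(i) > π(j)] = 1/2.
By linearity: E[X] = 5778 · (1/2) = C(108, 2) · (1/2) = 5778/2 = 2889 ≈ 2889.00000.

E[X] = 2889 = 2889.00000.


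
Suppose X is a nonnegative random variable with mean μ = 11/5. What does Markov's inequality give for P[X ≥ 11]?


μ = E[X] = 11/5, a = 11.
Markov: P[X ≥ 11] ≤ μ/a = (11/5)/11 = 1/5.
Numerically: ≈ 0.2000.
(Since a = 11 > μ = 2.2000, the bound 1/5 is < 1 and informative.)

P[X ≥ 11] ≤ 1/5 ≈ 0.2000.


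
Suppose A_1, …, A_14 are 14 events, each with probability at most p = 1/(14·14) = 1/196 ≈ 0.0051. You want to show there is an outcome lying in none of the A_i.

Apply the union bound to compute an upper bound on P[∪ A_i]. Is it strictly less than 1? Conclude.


Union bound: P[∪_{i=1}^{14} A_i] ≤ Σ_i P[A_i] ≤ 14·p = 14·(1/196) = 1/14.
Numerically: 1/14 ≈ 0.0714.
Is 1/14 < 1? YES.
Since P[∪ A_i] ≤ 1/14 < 1, the complement has P[∩ A_i^c] ≥ 1 − 1/14 = 13/14 > 0, so some outcome avoids every A_i.

14·p = 1/14 ≈ 0.0714; existence CERTIFIED by the union bound.


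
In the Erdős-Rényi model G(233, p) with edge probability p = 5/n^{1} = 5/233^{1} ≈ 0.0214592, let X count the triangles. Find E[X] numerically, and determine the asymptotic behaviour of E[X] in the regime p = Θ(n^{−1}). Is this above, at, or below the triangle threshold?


Number of potential triangles: C(233, 3) = 2081156.
Each occurs with probability p³ ≈ (0.0214592)³ ≈ 9.88194085e-06.
By linearity: E[X] = C(233, 3)·p³ ≈ 2081156 · 9.88194085e-06 ≈ 20.565860.
Here α = 1, so p = 5/n is exactly at the triangle threshold p ~ 1/n. Asymptotically E[X] → c³/6 = 5³/6 = 125/6 ≈ 20.833333, a bounded constant. In this regime the triangle count is asymptotically Poisson(c³/6).

E[X] ≈ 20.565860; in regime p = Θ(1/n^{1}) E[X] stays bounded (at the triangle threshold p ~ 1/n).


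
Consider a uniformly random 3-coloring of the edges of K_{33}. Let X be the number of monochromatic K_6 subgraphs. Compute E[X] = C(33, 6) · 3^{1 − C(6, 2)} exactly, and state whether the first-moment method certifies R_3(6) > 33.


E[X] = C(33, 6) · 3^{1 − 15} = 1107568 · 3^{−14} = 1107568/4782969.
As a reduced fraction: E[X] = 1107568/4782969 ≈ 0.2315650.
Is E[X] < 1? YES.
Since E[X] < 1, there exists a 3-coloring of K_{33} with no monochromatic K_6; hence R_3(6) > 33.

E[X] = 1107568/4782969 ≈ 0.2315650; E[X] < 1, so R_3(6) > 33.


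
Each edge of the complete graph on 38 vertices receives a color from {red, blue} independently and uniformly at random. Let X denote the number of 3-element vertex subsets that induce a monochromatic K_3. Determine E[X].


Let X = Σ_S X_S over the C(38, 3) = 8436 subsets S of size 3, where X_S = 1 if the K_3 on S is monochromatic.
For a fixed S, the K_3 on S has C(3, 2) = 3 edges. P[all 3 edges red] = (1/2)^3, and likewise for blue, so P[monochromatic] = 2·(1/2)^3 = 2^{1 − 3} = 1/4.
By linearity of expectation: E[X] = C(38, 3) · 2^{1 − 3} = 8436 · 1/4 = 2109.
Numerically: E[X] ≈ 2109.00000.

E[X] = C(38,3)·2^(1−C(3,2)) = 2109 ≈ 2109.00000.


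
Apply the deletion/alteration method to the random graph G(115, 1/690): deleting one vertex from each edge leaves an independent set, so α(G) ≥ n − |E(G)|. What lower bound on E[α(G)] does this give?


E[|E(G)|] = C(115, 2)·p = 6555 · (1/690) = 19/2.
E[α(G)] ≥ n − E[|E(G)|] = 115 − 19/2 = 211/2.
Numerically: ≈ 105.500000.
(This is only a lower bound; the true E[α(G)] may be larger.)

E[α(G)] ≥ 211/2 ≈ 105.500000.


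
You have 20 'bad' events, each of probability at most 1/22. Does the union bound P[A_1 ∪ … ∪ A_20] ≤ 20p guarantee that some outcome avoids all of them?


Union bound: P[∪_{i=1}^{20} A_i] ≤ Σ_i P[A_i] ≤ 20·p = 20·(1/22) = 10/11.
Numerically: 10/11 ≈ 0.9091.
Is 10/11 < 1? YES.
Since P[∪ A_i] ≤ 10/11 < 1, the complement has P[∩ A_i^c] ≥ 1 − 10/11 = 1/11 > 0, so some outcome avoids every A_i.

20·p = 10/11 ≈ 0.9091; existence CERTIFIED by the union bound.


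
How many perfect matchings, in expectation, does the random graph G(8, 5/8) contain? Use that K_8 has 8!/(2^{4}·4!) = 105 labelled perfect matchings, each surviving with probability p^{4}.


K_8 has 8!/(2^{4}·4!) = 105 labelled perfect matchings.
For each such perfect matching H, let X_H = 1 if all 4 edges of H are present in G. Then P[X_H = 1] = p^{4} = (5/8)^{4} = 625/4096.
Summing the indicators: E[X] = Σ_H E[X_H] = 105 · p^{4} = 105 · 625/4096 = 65625/4096.
Numerically: E[X] ≈ 16.0217.

E[X] = 105 · (5/8)^{4} = 65625/4096 ≈ 16.0217.


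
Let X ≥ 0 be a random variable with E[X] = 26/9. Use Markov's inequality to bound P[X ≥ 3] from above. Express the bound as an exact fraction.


μ = E[X] = 26/9, a = 3.
Markov: P[X ≥ 3] ≤ μ/a = (26/9)/3 = 26/27.
Numerically: ≈ 0.962963.
(Since a = 3 > μ = 2.888889, the bound 26/27 is < 1 and informative.)

P[X ≥ 3] ≤ 26/27 ≈ 0.962963.


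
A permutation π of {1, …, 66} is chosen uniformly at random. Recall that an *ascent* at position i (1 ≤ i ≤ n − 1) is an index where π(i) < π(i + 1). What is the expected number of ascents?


Write X = Σ X_I over i = 1, …, 65, with X_I the indicator of one ascent.
There are 65 indicators.
For each fixed i, the pair (π(i), π(i+1)) is a uniformly random ordered pair of distinct values from {1, …, 66}; by symmetry P[π(i) < π(i+1)] = 1/2.
By linearity: E[X] = 65 · (1/2) = (66 − 1) · (1/2) = 65/2 ≈ 32.5000.

E[X] = 65/2 = 32.5000.


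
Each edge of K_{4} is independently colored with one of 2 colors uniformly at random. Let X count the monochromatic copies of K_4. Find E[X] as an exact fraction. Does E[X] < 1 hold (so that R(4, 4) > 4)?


E[X] = C(4, 4) · 2^{1 − 6} = 1 · 2^{−5} = 1/32.
As a reduced fraction: E[X] = 1/32 ≈ 0.031.
Is E[X] < 1? YES.
Since E[X] < 1, there exists a 2-coloring of K_{4} with no monochromatic K_4; hence R(4, 4) > 4.

E[X] = 1/32 ≈ 0.031; E[X] < 1, so R(4, 4) > 4.
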